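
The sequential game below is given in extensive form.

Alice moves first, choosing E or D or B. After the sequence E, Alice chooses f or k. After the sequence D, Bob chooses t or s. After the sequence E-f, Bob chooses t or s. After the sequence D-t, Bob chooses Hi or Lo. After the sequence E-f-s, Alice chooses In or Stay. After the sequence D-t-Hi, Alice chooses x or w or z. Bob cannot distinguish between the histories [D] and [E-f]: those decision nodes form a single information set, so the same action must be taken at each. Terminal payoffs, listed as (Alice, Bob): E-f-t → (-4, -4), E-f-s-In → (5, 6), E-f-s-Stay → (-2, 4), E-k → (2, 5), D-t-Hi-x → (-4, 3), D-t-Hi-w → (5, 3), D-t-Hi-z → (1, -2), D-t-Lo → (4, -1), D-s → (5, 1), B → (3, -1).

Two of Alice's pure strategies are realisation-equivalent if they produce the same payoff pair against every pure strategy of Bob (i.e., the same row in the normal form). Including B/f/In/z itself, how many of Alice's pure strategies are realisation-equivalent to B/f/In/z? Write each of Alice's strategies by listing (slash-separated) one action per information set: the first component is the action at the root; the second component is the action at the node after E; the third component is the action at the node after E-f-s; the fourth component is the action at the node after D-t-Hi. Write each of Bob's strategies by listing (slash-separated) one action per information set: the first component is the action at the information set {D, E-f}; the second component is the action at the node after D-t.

Row for B/f/In/z (columns t/Hi, t/Lo, s/Hi, s/Lo): (3,-1) (3,-1) (3,-1) (3,-1).
Under B/f/In/z, Alice's choice at the node after E and at the node after E-f-s and at the node after D-t-Hi can never be reached regardless of what Bob does, so varying those choices leaves every outcome unchanged.
Holding the reachable choices fixed and varying the unreachable ones freely already gives 2 × 2 × 3 = 12 equivalent strategies.
No other strategy reproduces this row, so those 12 are the full class: B/f/In/x, B/f/In/w, B/f/In/z, B/f/Stay/x, B/f/Stay/w, B/f/Stay/z, B/k/In/x, B/k/In/w, B/k/In/z, B/k/Stay/x, B/k/Stay/w, B/k/Stay/z.

12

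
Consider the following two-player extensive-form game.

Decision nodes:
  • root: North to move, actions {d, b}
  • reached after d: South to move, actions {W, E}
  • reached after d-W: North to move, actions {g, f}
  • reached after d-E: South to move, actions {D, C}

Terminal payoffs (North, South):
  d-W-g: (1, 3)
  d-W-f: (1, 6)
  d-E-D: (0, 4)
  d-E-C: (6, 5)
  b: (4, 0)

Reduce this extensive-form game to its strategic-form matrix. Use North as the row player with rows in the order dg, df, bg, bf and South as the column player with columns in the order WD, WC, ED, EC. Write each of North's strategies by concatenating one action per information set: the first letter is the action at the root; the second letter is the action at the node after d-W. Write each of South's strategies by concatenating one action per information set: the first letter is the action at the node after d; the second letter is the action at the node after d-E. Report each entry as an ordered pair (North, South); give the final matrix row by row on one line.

           WD       WC       ED       EC
  dg    (1,3)    (1,3)    (0,4)    (6,5)
  df    (1,6)    (1,6)    (0,4)    (6,5)
  bg    (4,0)    (4,0)    (4,0)    (4,0)
  bf    (4,0)    (4,0)    (4,0)    (4,0)

dg: (1,3) (1,3) (0,4) (6,5) | df: (1,6) (1,6) (0,4) (6,5) | bg: (4,0) (4,0) (4,0) (4,0) | bf: (4,0) (4,0) (4,0) (4,0)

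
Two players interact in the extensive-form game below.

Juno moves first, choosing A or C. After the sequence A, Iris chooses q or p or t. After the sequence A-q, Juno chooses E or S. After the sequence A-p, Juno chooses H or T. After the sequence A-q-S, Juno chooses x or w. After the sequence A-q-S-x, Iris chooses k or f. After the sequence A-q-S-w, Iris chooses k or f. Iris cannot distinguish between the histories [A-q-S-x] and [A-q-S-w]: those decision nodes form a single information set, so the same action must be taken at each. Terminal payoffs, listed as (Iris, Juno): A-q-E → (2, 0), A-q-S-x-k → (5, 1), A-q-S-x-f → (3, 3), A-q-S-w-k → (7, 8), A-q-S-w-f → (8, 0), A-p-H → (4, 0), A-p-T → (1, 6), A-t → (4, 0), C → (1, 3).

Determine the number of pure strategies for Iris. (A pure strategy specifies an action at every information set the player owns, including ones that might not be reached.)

Iris owns the node after A with actions {q, p, t} — three choices.
Iris owns the information set {A-q-S-x, A-q-S-w} with actions {k, f} — two choices.
A pure strategy fixes one action at each information set independently, so the count is the product 3 × 2 = 6.
(For reference, Juno has 16 pure strategies, giving a 6×16 normal-form matrix.)

6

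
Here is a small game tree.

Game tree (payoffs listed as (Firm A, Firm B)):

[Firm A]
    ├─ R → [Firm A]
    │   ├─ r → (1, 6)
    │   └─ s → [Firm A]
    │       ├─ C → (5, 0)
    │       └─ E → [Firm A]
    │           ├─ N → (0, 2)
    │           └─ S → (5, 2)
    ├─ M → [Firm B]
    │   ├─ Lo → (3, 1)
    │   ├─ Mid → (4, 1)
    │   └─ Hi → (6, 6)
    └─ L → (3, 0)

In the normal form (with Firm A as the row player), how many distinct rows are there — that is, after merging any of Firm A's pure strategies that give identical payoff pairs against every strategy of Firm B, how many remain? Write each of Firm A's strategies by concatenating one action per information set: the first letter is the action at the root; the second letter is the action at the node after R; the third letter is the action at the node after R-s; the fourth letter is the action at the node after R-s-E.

Firm A has 24 pure strategies: RrCN, RrCS, RrEN, RrES, RsCN, RsCS, RsEN, RsES, MrCN, MrCS, MrEN, MrES, MsCN, MsCS, MsEN, MsES, LrCN, LrCS, LrEN, LrES, LsCN, LsCS, LsEN, LsES. Columns: Lo, Mid, Hi.
{RrCN, RrCS, RrEN, RrES} → row (1,6) (1,6) (1,6)
{RsCN, RsCS} → row (5,0) (5,0) (5,0)
{RsEN} → row (0,2) (0,2) (0,2)
{RsES} → row (5,2) (5,2) (5,2)
{MrCN, MrCS, MrEN, MrES, MsCN, MsCS, MsEN, MsES} → row (3,1) (4,1) (6,6)
{LrCN, LrCS, LrEN, LrES, LsCN, LsCS, LsEN, LsES} → row (3,0) (3,0) (3,0)
That's 6 distinct rows out of 24 strategies.

6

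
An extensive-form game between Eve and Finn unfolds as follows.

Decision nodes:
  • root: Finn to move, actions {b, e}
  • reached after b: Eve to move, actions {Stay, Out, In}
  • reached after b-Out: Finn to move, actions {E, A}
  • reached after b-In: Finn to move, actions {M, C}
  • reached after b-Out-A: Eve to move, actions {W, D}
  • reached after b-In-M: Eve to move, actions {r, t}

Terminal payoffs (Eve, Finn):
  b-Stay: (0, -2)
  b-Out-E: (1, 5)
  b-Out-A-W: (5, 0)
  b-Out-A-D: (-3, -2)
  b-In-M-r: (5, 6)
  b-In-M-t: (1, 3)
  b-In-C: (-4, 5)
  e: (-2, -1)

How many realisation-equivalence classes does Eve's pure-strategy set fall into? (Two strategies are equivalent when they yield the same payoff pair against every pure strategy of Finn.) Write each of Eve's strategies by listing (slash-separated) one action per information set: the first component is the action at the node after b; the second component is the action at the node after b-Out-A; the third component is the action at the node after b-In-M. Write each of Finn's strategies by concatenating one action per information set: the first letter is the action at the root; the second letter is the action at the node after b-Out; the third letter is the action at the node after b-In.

5

Eve has 12 pure strategies: Stay/W/r, Stay/W/t, Stay/D/r, Stay/D/t, Out/W/r, Out/W/t, Out/D/r, Out/D/t, In/W/r, In/W/t, In/D/r, In/D/t. Columns: bEM, bEC, bAM, bAC, eEM, eEC, eAM, eAC.
{Stay/W/r, Stay/W/t, Stay/D/r, Stay/D/t} → row (0,-2) (0,-2) (0,-2) (0,-2) (-2,-1) (-2,-1) (-2,-1) (-2,-1)
{Out/W/r, Out/W/t} → row (1,5) (1,5) (5,0) (5,0) (-2,-1) (-2,-1) (-2,-1) (-2,-1)
{Out/D/r, Out/D/t} → row (1,5) (1,5) (-3,-2) (-3,-2) (-2,-1) (-2,-1) (-2,-1) (-2,-1)
{In/W/r, In/D/r} → row (5,6) (-4,5) (5,6) (-4,5) (-2,-1) (-2,-1) (-2,-1) (-2,-1)
{In/W/t, In/D/t} → row (1,3) (-4,5) (1,3) (-4,5) (-2,-1) (-2,-1) (-2,-1) (-2,-1)
That's 5 distinct rows out of 12 strategies.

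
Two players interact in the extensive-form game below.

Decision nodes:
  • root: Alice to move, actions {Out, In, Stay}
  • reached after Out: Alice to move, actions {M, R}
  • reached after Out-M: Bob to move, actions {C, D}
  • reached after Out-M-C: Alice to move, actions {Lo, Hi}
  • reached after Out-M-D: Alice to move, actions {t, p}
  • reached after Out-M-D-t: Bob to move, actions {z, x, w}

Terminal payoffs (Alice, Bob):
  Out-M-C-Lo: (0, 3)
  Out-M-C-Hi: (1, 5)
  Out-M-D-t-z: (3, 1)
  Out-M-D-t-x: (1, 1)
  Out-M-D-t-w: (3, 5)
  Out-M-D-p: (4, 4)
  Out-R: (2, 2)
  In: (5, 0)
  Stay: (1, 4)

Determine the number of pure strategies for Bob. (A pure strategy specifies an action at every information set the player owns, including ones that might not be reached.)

Bob owns the node after Out-M with actions {C, D} — two choices.
Bob owns the node after Out-M-D-t with actions {z, x, w} — three choices.
A pure strategy fixes one action at each information set independently, so the count is the product 2 × 3 = 6.

6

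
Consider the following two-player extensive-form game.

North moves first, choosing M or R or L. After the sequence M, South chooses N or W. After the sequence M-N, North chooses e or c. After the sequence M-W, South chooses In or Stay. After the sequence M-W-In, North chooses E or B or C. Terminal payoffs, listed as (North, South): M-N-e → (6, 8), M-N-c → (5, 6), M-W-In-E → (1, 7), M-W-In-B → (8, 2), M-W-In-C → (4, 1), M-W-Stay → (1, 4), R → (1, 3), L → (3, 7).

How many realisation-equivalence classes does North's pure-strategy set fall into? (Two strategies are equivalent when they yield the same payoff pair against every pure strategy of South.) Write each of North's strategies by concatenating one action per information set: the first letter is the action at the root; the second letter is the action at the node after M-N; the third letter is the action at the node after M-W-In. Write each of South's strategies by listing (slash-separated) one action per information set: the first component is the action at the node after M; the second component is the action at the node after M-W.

8

North has 18 pure strategies: MeE, MeB, MeC, McE, McB, McC, ReE, ReB, ReC, RcE, RcB, RcC, LeE, LeB, LeC, LcE, LcB, LcC. Columns: N/In, N/Stay, W/In, W/Stay.
{MeE} → row (6,8) (6,8) (1,7) (1,4)
{MeB} → row (6,8) (6,8) (8,2) (1,4)
{MeC} → row (6,8) (6,8) (4,1) (1,4)
{McE} → row (5,6) (5,6) (1,7) (1,4)
{McB} → row (5,6) (5,6) (8,2) (1,4)
{McC} → row (5,6) (5,6) (4,1) (1,4)
{ReE, ReB, ReC, RcE, RcB, RcC} → row (1,3) (1,3) (1,3) (1,3)
{LeE, LeB, LeC, LcE, LcB, LcC} → row (3,7) (3,7) (3,7) (3,7)
That's 8 distinct rows out of 18 strategies.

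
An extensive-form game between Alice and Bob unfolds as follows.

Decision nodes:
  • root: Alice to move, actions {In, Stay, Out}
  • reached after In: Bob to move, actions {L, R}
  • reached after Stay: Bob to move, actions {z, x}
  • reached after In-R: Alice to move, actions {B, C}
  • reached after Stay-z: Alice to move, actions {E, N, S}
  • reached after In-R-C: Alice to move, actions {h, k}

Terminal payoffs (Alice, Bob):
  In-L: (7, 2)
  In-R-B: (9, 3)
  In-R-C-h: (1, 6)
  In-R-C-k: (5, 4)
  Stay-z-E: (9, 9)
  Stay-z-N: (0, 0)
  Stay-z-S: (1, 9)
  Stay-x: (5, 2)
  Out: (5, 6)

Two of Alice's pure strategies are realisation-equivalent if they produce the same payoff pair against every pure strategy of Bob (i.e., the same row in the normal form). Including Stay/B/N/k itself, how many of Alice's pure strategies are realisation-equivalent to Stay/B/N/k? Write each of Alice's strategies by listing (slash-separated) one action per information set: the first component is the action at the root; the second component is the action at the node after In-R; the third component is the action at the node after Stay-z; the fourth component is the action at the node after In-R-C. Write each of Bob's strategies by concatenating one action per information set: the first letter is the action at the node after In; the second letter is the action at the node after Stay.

Row for Stay/B/N/k (columns Lz, Lx, Rz, Rx): (0,0) (5,2) (0,0) (5,2).
Under Stay/B/N/k, Alice's choice at the node after In-R and at the node after In-R-C can never be reached regardless of what Bob does, so varying those choices leaves every outcome unchanged.
Holding the reachable choices fixed and varying the unreachable ones freely already gives 2 × 2 = 4 equivalent strategies.
No other strategy reproduces this row, so those 4 are the full class: Stay/B/N/h, Stay/B/N/k, Stay/C/N/h, Stay/C/N/k.

4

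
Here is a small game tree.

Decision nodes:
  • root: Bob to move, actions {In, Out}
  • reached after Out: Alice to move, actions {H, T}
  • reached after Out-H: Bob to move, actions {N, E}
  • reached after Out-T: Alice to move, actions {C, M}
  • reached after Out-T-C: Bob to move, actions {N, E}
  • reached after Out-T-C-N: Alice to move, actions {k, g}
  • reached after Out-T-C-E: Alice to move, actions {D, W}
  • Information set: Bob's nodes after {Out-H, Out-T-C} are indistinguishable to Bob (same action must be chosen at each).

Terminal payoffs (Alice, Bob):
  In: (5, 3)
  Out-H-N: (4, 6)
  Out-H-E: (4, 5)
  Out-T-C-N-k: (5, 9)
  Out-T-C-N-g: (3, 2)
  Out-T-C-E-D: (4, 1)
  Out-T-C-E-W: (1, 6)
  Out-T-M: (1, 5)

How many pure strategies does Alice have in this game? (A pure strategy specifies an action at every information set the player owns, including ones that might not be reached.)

Alice owns the node after Out with actions {H, T} — two choices.
Alice owns the node after Out-T with actions {C, M} — two choices.
Alice owns the node after Out-T-C-N with actions {k, g} — two choices.
Alice owns the node after Out-T-C-E with actions {D, W} — two choices.
A pure strategy fixes one action at each information set independently, so the count is the product 2 × 2 × 2 × 2 = 16.
(For reference, Bob has 4 pure strategies, giving a 16×4 normal-form matrix.)

16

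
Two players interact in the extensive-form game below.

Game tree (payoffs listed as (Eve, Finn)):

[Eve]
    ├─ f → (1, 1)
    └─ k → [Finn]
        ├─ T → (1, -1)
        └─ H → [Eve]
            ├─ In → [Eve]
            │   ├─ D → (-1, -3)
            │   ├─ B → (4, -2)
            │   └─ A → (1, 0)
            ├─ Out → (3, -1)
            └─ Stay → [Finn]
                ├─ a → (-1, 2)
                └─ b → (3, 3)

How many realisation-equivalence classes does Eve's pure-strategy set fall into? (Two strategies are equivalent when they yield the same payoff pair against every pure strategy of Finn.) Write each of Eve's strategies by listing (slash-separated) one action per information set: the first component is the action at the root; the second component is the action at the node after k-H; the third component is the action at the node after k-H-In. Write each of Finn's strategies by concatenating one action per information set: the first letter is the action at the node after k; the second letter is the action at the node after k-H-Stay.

6

Eve has 18 pure strategies: f/In/D, f/In/B, f/In/A, f/Out/D, f/Out/B, f/Out/A, f/Stay/D, f/Stay/B, f/Stay/A, k/In/D, k/In/B, k/In/A, k/Out/D, k/Out/B, k/Out/A, k/Stay/D, k/Stay/B, k/Stay/A. Columns: Ta, Tb, Ha, Hb.
{f/In/D, f/In/B, f/In/A, f/Out/D, f/Out/B, f/Out/A, f/Stay/D, f/Stay/B, f/Stay/A} → row (1,1) (1,1) (1,1) (1,1)
{k/In/D} → row (1,-1) (1,-1) (-1,-3) (-1,-3)
{k/In/B} → row (1,-1) (1,-1) (4,-2) (4,-2)
{k/In/A} → row (1,-1) (1,-1) (1,0) (1,0)
{k/Out/D, k/Out/B, k/Out/A} → row (1,-1) (1,-1) (3,-1) (3,-1)
{k/Stay/D, k/Stay/B, k/Stay/A} → row (1,-1) (1,-1) (-1,2) (3,3)
That's 6 distinct rows out of 18 strategies.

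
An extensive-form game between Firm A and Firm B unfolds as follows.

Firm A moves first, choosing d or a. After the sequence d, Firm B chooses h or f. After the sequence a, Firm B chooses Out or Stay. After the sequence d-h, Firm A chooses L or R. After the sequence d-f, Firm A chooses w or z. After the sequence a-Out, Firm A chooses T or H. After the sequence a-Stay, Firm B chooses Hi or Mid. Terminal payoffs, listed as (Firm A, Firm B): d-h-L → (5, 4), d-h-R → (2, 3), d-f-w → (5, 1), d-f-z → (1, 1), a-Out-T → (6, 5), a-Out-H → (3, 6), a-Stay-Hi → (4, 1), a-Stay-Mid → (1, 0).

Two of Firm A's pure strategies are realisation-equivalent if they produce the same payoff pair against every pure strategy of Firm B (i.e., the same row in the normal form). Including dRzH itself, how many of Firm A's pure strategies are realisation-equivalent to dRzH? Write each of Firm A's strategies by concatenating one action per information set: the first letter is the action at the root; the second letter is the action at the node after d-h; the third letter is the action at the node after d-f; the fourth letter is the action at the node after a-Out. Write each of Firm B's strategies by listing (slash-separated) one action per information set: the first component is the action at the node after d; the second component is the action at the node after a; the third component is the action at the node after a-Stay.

2

Row for dRzH (columns h/Out/Hi, h/Out/Mid, h/Stay/Hi, h/Stay/Mid, f/Out/Hi, f/Out/Mid, f/Stay/Hi, f/Stay/Mid): (2,3) (2,3) (2,3) (2,3) (1,1) (1,1) (1,1) (1,1).
Under dRzH, Firm A's choice at the node after a-Out can never be reached regardless of what Firm B does, so varying those choices leaves every outcome unchanged.
Holding the reachable choices fixed and varying the unreachable one freely already gives 2 equivalent strategies.
No other strategy reproduces this row, so those 2 are the full class: dRzT, dRzH.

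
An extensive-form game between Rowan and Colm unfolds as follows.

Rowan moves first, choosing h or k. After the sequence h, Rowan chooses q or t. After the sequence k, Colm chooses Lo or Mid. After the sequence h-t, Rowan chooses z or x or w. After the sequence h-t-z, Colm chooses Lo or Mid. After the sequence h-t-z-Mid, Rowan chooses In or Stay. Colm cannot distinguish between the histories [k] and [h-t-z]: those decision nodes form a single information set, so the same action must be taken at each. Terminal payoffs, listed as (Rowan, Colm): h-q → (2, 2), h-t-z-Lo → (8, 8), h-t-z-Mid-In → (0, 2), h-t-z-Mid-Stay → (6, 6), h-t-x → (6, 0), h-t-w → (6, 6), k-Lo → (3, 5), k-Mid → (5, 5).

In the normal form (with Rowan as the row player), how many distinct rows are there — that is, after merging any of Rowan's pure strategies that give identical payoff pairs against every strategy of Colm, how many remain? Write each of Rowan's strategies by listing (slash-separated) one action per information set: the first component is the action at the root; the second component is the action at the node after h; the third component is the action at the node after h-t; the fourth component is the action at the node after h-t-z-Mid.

6

Rowan has 24 pure strategies: h/q/z/In, h/q/z/Stay, h/q/x/In, h/q/x/Stay, h/q/w/In, h/q/w/Stay, h/t/z/In, h/t/z/Stay, h/t/x/In, h/t/x/Stay, h/t/w/In, h/t/w/Stay, k/q/z/In, k/q/z/Stay, k/q/x/In, k/q/x/Stay, k/q/w/In, k/q/w/Stay, k/t/z/In, k/t/z/Stay, k/t/x/In, k/t/x/Stay, k/t/w/In, k/t/w/Stay. Columns: Lo, Mid.
{h/q/z/In, h/q/z/Stay, h/q/x/In, h/q/x/Stay, h/q/w/In, h/q/w/Stay} → row (2,2) (2,2)
{h/t/z/In} → row (8,8) (0,2)
{h/t/z/Stay} → row (8,8) (6,6)
{h/t/x/In, h/t/x/Stay} → row (6,0) (6,0)
{h/t/w/In, h/t/w/Stay} → row (6,6) (6,6)
{k/q/z/In, k/q/z/Stay, k/q/x/In, k/q/x/Stay, k/q/w/In, k/q/w/Stay, k/t/z/In, k/t/z/Stay, k/t/x/In, k/t/x/Stay, k/t/w/In, k/t/w/Stay} → row (3,5) (5,5)
That's 6 distinct rows out of 24 strategies.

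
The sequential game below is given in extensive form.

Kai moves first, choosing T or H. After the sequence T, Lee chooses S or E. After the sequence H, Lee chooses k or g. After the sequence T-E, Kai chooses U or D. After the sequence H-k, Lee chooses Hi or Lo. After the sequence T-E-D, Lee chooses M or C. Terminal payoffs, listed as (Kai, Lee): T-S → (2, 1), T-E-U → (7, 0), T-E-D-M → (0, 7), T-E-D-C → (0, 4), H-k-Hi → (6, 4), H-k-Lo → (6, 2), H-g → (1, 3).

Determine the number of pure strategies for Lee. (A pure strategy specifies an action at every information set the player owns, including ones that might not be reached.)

16

Lee owns the node after T with actions {S, E} — two choices.
Lee owns the node after H with actions {k, g} — two choices.
Lee owns the node after H-k with actions {Hi, Lo} — two choices.
Lee owns the node after T-E-D with actions {M, C} — two choices.
A pure strategy fixes one action at each information set independently, so the count is the product 2 × 2 × 2 × 2 = 16.
(For reference, Kai has 4 pure strategies, giving a 16×4 normal-form matrix.)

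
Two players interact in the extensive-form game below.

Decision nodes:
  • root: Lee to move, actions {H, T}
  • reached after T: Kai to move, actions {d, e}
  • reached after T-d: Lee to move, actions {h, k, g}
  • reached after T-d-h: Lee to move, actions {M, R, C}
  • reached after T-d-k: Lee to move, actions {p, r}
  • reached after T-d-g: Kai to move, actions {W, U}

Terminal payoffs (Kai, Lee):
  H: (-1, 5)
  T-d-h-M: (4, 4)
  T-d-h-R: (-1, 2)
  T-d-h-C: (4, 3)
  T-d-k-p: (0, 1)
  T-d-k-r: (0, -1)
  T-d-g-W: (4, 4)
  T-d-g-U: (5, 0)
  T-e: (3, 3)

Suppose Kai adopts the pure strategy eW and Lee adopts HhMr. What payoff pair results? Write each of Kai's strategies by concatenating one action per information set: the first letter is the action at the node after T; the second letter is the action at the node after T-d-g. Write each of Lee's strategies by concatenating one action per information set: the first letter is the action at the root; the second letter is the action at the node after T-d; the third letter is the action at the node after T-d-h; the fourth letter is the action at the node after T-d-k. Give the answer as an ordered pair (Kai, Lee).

(-1, 5)

Trace the play path from the root:
  Lee plays H
→ terminal payoff (-1, 5).
(Kai's choice at the node after T is never reached on this path, so it doesn't affect the outcome.)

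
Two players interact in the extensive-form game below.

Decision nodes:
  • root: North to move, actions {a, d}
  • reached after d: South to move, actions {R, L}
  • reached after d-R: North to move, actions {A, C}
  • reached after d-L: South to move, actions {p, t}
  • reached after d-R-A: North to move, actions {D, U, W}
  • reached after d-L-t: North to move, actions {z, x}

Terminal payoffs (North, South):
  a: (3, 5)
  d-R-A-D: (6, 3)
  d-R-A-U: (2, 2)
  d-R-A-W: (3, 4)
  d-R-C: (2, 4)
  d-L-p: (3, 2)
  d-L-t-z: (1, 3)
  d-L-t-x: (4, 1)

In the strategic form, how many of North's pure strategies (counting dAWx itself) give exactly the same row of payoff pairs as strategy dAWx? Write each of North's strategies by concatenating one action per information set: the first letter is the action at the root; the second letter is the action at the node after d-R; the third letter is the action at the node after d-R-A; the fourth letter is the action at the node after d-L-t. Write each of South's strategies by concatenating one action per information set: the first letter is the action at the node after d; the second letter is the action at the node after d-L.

1

Row for dAWx (columns Rp, Rt, Lp, Lt): (3,4) (3,4) (3,2) (4,1).
Every one of North's information sets is on the play path for some reply by South when North follows dAWx.
Changing the action at any of them therefore changes at least one column, so only dAWx itself gives this row.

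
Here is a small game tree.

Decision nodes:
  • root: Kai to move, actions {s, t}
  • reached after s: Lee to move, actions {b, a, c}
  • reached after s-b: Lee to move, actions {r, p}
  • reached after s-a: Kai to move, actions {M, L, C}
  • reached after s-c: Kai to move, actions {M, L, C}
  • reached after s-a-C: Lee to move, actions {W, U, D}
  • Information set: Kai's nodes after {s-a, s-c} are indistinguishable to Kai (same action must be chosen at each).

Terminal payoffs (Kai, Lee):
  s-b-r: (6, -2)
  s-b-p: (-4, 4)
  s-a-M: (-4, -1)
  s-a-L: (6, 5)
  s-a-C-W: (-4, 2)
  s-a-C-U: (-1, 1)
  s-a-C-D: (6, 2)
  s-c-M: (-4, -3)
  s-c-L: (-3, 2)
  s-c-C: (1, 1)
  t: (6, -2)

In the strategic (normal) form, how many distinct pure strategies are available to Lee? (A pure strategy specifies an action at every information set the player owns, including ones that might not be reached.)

Lee owns the node after s with actions {b, a, c} — three choices.
Lee owns the node after s-b with actions {r, p} — two choices.
Lee owns the node after s-a-C with actions {W, U, D} — three choices.
A pure strategy fixes one action at each information set independently, so the count is the product 3 × 2 × 3 = 18.

18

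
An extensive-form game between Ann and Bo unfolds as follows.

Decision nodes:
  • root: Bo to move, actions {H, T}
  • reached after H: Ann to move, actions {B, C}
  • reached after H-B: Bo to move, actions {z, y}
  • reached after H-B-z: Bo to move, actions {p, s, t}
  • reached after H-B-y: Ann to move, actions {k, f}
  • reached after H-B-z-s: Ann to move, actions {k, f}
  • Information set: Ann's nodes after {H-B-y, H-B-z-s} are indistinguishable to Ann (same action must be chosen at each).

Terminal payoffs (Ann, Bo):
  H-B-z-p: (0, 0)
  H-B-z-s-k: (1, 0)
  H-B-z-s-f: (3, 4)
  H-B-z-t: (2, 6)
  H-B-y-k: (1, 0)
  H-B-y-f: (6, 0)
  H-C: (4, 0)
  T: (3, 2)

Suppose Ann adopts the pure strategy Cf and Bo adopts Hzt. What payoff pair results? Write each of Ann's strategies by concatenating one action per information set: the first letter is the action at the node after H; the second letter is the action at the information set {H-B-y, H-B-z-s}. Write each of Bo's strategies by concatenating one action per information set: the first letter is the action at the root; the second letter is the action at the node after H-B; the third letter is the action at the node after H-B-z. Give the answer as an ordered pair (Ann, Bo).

(4, 0)

Trace the play path from the root:
  Bo plays H
  Ann plays C at [H]
→ terminal payoff (4, 0).
(Ann's choice at the information set {H-B-y, H-B-z-s} is never reached on this path, so it doesn't affect the outcome.)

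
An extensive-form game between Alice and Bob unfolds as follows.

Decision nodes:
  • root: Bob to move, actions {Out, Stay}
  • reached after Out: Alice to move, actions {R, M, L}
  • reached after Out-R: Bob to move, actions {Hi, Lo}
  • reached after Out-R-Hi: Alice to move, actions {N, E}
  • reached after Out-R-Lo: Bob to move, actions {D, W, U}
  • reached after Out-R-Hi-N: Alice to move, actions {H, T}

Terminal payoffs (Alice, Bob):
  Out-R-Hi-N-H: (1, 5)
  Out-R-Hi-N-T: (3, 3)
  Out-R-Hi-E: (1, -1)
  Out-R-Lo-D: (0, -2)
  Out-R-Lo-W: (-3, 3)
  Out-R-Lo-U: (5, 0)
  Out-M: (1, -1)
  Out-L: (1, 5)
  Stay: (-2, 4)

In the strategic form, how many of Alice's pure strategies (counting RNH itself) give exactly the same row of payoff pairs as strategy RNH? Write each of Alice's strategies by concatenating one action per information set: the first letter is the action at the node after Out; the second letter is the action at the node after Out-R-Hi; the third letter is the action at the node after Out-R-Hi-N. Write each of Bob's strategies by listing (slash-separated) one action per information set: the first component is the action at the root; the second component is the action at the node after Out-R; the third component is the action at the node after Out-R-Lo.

Row for RNH (columns Out/Hi/D, Out/Hi/W, Out/Hi/U, Out/Lo/D, Out/Lo/W, Out/Lo/U, Stay/Hi/D, Stay/Hi/W, Stay/Hi/U, Stay/Lo/D, Stay/Lo/W, Stay/Lo/U): (1,5) (1,5) (1,5) (0,-2) (-3,3) (5,0) (-2,4) (-2,4) (-2,4) (-2,4) (-2,4) (-2,4).
Every one of Alice's information sets is on the play path for some reply by Bob when Alice follows RNH.
Changing the action at any of them therefore changes at least one column, so only RNH itself gives this row.

1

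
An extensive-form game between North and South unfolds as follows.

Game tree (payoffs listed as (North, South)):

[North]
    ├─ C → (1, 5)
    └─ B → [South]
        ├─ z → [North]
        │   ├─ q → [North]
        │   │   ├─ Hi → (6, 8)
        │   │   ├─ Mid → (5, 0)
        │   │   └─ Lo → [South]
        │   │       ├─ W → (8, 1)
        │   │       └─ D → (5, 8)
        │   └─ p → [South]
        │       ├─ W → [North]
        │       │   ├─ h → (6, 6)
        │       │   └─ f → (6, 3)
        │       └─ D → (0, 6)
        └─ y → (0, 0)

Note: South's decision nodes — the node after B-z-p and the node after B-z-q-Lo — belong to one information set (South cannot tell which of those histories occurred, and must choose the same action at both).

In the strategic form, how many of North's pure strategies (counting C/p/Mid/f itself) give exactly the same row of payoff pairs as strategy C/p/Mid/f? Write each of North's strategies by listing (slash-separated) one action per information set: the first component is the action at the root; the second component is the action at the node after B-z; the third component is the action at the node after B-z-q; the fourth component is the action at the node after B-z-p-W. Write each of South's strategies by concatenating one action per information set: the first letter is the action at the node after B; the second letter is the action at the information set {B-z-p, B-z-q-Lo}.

12

Row for C/p/Mid/f (columns zW, zD, yW, yD): (1,5) (1,5) (1,5) (1,5).
Under C/p/Mid/f, North's choice at the node after B-z and at the node after B-z-q and at the node after B-z-p-W can never be reached regardless of what South does, so varying those choices leaves every outcome unchanged.
Holding the reachable choices fixed and varying the unreachable ones freely already gives 2 × 3 × 2 = 12 equivalent strategies.
No other strategy reproduces this row, so those 12 are the full class: C/q/Hi/h, C/q/Hi/f, C/q/Mid/h, C/q/Mid/f, C/q/Lo/h, C/q/Lo/f, C/p/Hi/h, C/p/Hi/f, C/p/Mid/h, C/p/Mid/f, C/p/Lo/h, C/p/Lo/f.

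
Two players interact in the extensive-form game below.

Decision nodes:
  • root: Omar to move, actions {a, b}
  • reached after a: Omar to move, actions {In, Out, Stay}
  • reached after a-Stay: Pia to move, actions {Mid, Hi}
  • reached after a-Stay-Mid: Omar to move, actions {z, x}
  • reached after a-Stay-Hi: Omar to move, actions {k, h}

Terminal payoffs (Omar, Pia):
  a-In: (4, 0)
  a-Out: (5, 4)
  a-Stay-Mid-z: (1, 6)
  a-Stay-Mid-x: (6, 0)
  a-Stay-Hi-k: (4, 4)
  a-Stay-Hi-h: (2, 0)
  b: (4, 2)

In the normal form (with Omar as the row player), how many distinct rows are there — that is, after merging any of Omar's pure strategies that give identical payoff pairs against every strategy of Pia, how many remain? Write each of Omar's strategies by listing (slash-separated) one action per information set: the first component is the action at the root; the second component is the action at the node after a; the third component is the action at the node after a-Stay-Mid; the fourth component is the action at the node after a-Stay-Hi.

Omar has 24 pure strategies: a/In/z/k, a/In/z/h, a/In/x/k, a/In/x/h, a/Out/z/k, a/Out/z/h, a/Out/x/k, a/Out/x/h, a/Stay/z/k, a/Stay/z/h, a/Stay/x/k, a/Stay/x/h, b/In/z/k, b/In/z/h, b/In/x/k, b/In/x/h, b/Out/z/k, b/Out/z/h, b/Out/x/k, b/Out/x/h, b/Stay/z/k, b/Stay/z/h, b/Stay/x/k, b/Stay/x/h. Columns: Mid, Hi.
{a/In/z/k, a/In/z/h, a/In/x/k, a/In/x/h} → row (4,0) (4,0)
{a/Out/z/k, a/Out/z/h, a/Out/x/k, a/Out/x/h} → row (5,4) (5,4)
{a/Stay/z/k} → row (1,6) (4,4)
{a/Stay/z/h} → row (1,6) (2,0)
{a/Stay/x/k} → row (6,0) (4,4)
{a/Stay/x/h} → row (6,0) (2,0)
{b/In/z/k, b/In/z/h, b/In/x/k, b/In/x/h, b/Out/z/k, b/Out/z/h, b/Out/x/k, b/Out/x/h, b/Stay/z/k, b/Stay/z/h, b/Stay/x/k, b/Stay/x/h} → row (4,2) (4,2)
That's 7 distinct rows out of 24 strategies.

7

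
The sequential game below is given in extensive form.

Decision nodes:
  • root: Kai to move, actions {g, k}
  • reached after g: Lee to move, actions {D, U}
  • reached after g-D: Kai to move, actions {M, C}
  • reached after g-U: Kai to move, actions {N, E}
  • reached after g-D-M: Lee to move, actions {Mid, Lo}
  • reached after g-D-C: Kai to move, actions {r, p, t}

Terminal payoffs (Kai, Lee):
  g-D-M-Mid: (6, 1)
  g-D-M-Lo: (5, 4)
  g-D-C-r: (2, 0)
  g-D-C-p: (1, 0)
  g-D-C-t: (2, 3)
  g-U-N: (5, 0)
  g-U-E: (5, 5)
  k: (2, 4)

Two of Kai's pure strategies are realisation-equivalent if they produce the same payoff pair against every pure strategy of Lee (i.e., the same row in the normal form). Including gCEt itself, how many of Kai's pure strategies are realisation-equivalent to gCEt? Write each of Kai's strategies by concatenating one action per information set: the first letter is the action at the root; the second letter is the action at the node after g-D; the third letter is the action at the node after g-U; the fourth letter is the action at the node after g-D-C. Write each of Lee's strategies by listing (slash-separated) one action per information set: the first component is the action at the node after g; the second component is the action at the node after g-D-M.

1

Row for gCEt (columns D/Mid, D/Lo, U/Mid, U/Lo): (2,3) (2,3) (5,5) (5,5).
Every one of Kai's information sets is on the play path for some reply by Lee when Kai follows gCEt.
Changing the action at any of them therefore changes at least one column, so only gCEt itself gives this row.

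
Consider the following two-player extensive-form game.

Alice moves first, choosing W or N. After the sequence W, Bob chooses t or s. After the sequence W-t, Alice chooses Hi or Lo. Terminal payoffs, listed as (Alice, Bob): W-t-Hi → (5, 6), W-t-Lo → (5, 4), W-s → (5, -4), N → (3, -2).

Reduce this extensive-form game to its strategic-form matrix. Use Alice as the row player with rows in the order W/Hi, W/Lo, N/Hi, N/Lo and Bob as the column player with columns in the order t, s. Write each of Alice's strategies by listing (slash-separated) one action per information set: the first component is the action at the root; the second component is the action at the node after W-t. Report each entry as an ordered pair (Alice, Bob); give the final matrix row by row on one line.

            t        s
W/Hi    (5,6)   (5,-4)
W/Lo    (5,4)   (5,-4)
N/Hi   (3,-2)   (3,-2)
N/Lo   (3,-2)   (3,-2)

W/Hi: (5,6) (5,-4) | W/Lo: (5,4) (5,-4) | N/Hi: (3,-2) (3,-2) | N/Lo: (3,-2) (3,-2)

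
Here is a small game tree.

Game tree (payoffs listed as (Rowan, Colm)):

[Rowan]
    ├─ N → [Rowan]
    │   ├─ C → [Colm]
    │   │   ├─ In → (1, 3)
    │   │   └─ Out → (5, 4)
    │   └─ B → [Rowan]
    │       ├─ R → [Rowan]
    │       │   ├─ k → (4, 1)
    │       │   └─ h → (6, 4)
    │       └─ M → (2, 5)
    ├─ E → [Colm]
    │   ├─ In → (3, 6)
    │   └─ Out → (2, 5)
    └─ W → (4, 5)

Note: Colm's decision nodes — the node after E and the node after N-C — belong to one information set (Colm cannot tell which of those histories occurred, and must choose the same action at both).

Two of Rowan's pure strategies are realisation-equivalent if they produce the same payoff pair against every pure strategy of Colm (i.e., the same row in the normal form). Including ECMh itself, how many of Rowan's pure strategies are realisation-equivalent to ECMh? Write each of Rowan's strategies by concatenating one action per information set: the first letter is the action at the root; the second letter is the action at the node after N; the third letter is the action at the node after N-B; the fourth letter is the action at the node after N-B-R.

Row for ECMh (columns In, Out): (3,6) (2,5).
Under ECMh, Rowan's choice at the node after N and at the node after N-B and at the node after N-B-R can never be reached regardless of what Colm does, so varying those choices leaves every outcome unchanged.
Holding the reachable choices fixed and varying the unreachable ones freely already gives 2 × 2 × 2 = 8 equivalent strategies.
No other strategy reproduces this row, so those 8 are the full class: ECRk, ECRh, ECMk, ECMh, EBRk, EBRh, EBMk, EBMh.

8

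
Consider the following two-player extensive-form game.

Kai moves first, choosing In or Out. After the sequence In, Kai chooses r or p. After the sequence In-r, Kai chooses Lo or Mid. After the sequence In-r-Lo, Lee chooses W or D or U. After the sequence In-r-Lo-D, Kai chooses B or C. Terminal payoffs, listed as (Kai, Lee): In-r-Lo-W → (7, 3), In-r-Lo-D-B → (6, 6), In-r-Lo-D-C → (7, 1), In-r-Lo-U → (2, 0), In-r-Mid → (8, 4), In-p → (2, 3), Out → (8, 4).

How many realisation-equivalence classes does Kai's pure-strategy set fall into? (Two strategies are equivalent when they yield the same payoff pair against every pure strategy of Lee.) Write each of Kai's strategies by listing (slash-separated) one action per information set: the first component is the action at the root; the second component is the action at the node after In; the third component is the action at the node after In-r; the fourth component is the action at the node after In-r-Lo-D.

4

Kai has 16 pure strategies: In/r/Lo/B, In/r/Lo/C, In/r/Mid/B, In/r/Mid/C, In/p/Lo/B, In/p/Lo/C, In/p/Mid/B, In/p/Mid/C, Out/r/Lo/B, Out/r/Lo/C, Out/r/Mid/B, Out/r/Mid/C, Out/p/Lo/B, Out/p/Lo/C, Out/p/Mid/B, Out/p/Mid/C. Columns: W, D, U.
{In/r/Lo/B} → row (7,3) (6,6) (2,0)
{In/r/Lo/C} → row (7,3) (7,1) (2,0)
{In/r/Mid/B, In/r/Mid/C, Out/r/Lo/B, Out/r/Lo/C, Out/r/Mid/B, Out/r/Mid/C, Out/p/Lo/B, Out/p/Lo/C, Out/p/Mid/B, Out/p/Mid/C} → row (8,4) (8,4) (8,4)
{In/p/Lo/B, In/p/Lo/C, In/p/Mid/B, In/p/Mid/C} → row (2,3) (2,3) (2,3)
That's 4 distinct rows out of 16 strategies.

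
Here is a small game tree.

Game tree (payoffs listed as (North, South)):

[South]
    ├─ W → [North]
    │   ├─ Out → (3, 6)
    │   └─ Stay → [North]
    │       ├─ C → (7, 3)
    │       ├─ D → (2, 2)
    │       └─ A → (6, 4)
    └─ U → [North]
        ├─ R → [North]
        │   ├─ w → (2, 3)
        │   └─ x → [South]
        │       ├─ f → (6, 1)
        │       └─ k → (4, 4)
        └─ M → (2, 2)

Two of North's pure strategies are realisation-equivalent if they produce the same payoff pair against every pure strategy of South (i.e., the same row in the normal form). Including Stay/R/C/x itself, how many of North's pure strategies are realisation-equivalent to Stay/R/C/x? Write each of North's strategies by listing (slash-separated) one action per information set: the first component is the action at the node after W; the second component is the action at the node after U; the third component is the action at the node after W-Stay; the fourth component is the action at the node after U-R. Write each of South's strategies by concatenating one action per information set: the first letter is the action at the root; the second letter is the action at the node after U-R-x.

Row for Stay/R/C/x (columns Wf, Wk, Uf, Uk): (7,3) (7,3) (6,1) (4,4).
Every one of North's information sets is on the play path for some reply by South when North follows Stay/R/C/x.
Changing the action at any of them therefore changes at least one column, so only Stay/R/C/x itself gives this row.

1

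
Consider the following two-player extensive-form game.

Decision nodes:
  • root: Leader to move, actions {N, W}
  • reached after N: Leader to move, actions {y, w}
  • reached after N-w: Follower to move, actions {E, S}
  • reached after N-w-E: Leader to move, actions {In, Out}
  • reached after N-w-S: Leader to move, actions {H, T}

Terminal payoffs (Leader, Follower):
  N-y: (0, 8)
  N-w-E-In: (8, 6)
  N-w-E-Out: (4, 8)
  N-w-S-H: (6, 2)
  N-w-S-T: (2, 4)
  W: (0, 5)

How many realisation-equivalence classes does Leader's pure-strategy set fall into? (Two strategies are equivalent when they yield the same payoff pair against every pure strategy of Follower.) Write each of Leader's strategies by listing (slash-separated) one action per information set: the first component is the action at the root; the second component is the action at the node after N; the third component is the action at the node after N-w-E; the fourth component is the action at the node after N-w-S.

Leader has 16 pure strategies: N/y/In/H, N/y/In/T, N/y/Out/H, N/y/Out/T, N/w/In/H, N/w/In/T, N/w/Out/H, N/w/Out/T, W/y/In/H, W/y/In/T, W/y/Out/H, W/y/Out/T, W/w/In/H, W/w/In/T, W/w/Out/H, W/w/Out/T. Columns: E, S.
{N/y/In/H, N/y/In/T, N/y/Out/H, N/y/Out/T} → row (0,8) (0,8)
{N/w/In/H} → row (8,6) (6,2)
{N/w/In/T} → row (8,6) (2,4)
{N/w/Out/H} → row (4,8) (6,2)
{N/w/Out/T} → row (4,8) (2,4)
{W/y/In/H, W/y/In/T, W/y/Out/H, W/y/Out/T, W/w/In/H, W/w/In/T, W/w/Out/H, W/w/Out/T} → row (0,5) (0,5)
That's 6 distinct rows out of 16 strategies.

6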